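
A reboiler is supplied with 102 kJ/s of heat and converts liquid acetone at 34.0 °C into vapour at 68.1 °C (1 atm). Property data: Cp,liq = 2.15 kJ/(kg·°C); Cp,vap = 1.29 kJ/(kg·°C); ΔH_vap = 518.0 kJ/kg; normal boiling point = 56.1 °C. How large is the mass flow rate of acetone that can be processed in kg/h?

Δh = 2.15×(56.1−34.0) + 518.0 + 1.29×(68.1−56.1) = 581 kJ/kg
Q = 102 kJ/s = 102 kJ/s = 367200 kJ/h
ṁ = Q/Δh = 367200 / 581 = 632.02 kg/h

ṁ = 632 kg/h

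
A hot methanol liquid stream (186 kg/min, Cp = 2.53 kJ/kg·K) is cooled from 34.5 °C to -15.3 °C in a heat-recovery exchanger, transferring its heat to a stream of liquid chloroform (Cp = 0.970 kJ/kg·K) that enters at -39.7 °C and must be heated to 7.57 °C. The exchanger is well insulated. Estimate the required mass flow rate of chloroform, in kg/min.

ṁ_c = 511 kg/min

Heat released by hot stream: Q = 186 × 2.53 × (34.5 − -15.3) = 23435 kJ/min
Energy balance on cold side (adiabatic exchanger): Q = ṁ_c·Cp_c·(T_c,out − T_c,in)
ṁ_c = 23435 / [0.970 × (7.57 − -39.7)] = 511.1 kg/min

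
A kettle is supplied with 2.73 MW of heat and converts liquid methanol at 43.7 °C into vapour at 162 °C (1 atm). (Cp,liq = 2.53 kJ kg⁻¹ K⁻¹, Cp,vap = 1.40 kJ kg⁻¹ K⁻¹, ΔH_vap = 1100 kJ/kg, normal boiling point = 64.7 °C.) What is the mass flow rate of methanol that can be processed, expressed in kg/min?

Δh = 2.53×(64.7−43.7) + 1100 + 1.40×(162−64.7) = 1289.4 kJ/kg
Q = 2.73 MW = 2730 kJ/s = 163800 kJ/min
ṁ = Q/Δh = 163800 / 1289.4 = 127.04 kg/min

ṁ = 127 kg/min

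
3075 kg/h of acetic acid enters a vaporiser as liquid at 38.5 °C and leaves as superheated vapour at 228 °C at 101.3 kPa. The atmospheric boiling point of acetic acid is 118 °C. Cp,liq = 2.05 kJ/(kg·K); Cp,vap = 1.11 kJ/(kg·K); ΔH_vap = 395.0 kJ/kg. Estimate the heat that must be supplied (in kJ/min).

Q = 34900 kJ/min

liquid 38.5→118 °C: 162.97 kJ/kg
vaporisation at 118 °C: 395 kJ/kg
vapour 118→228 °C: 122.1 kJ/kg
Δh = 162.97 + 395 + 122.1 = 680.08 kJ/kg
Q = ṁ·Δh = 3075 kg/h × 680.08 kJ/kg = 2.0912e+06 kJ/h
|Q| = 580.9 kW = 34854 kJ/min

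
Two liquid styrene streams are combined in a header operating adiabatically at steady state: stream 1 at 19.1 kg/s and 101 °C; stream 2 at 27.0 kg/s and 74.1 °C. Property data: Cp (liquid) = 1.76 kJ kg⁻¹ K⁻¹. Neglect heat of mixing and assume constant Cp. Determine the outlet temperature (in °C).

T_out = 85.2 °C

Energy balance with Q = 0: Σ ṁᵢCp,ᵢ(T_out − Tᵢ) = 0
T_out = Σ ṁᵢCp,ᵢTᵢ / Σ ṁᵢCp,ᵢ
      = 6916.4 / 81.136 = 85.245 °C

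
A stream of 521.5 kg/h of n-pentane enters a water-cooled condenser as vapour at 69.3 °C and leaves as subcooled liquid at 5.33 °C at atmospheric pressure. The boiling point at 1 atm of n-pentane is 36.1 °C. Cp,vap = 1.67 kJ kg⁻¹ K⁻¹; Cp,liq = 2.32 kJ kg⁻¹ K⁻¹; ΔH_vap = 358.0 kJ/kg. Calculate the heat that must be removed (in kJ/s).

Q_c = 70.2 kJ/s

vapour 69.3→36.1 °C: -55.444 kJ/kg
condensation at 36.1 °C: -358 kJ/kg
liquid 36.1→5.33 °C: -71.386 kJ/kg
Δh = -55.444 + -358 + -71.386 = -484.83 kJ/kg
Q = ṁ·Δh = 521.5 kg/h × -484.83 kJ/kg = -252840 kJ/h
|Q| = 70.233 kW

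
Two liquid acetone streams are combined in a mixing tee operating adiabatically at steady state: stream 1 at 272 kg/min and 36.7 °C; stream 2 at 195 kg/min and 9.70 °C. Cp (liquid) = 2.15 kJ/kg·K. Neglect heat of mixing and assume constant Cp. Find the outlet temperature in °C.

Adiabatic, steady state ⇒ Σ ṁᵢCp,ᵢ(T_out − Tᵢ) = 0
T_out = Σ ṁᵢCp,ᵢTᵢ / Σ ṁᵢCp,ᵢ
      = 25529 / 1004 = 25.426 °C

T_out = 25.4 °C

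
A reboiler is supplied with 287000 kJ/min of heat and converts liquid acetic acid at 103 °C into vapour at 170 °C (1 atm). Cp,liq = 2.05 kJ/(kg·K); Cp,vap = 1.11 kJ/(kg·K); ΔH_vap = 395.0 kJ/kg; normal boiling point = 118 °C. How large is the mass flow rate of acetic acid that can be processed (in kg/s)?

Δh = 2.05×(118−103) + 395.0 + 1.11×(170−118) = 483.47 kJ/kg
Q = 287000 kJ/min = 4783.3 kJ/s = 4783.3 kJ/s
ṁ = Q/Δh = 4783.3 / 483.47 = 9.8938 kg/s

ṁ = 9.89 kg/s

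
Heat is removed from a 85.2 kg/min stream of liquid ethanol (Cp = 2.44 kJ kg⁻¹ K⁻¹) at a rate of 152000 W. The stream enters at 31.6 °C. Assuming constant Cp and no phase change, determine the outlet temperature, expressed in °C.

Q = 152000 W = 9120 kJ/min
ΔT = Q/(ṁ·Cp) = 9120/(85.2×2.44) = 43.87 K
T_out = 31.6 − 43.87 = -12.27 °C

T_out = -12.3 °C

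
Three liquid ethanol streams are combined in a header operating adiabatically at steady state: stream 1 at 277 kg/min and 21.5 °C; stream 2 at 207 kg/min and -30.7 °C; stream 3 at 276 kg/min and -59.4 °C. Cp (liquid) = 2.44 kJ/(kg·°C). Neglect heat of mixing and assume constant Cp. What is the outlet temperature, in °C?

Adiabatic, steady state ⇒ Σ ṁᵢCp,ᵢ(T_out − Tᵢ) = 0
T_out = Σ ṁᵢCp,ᵢTᵢ / Σ ṁᵢCp,ᵢ
      = -40977 / 1854.4 = -22.097 °C

T_out = -22.1 °C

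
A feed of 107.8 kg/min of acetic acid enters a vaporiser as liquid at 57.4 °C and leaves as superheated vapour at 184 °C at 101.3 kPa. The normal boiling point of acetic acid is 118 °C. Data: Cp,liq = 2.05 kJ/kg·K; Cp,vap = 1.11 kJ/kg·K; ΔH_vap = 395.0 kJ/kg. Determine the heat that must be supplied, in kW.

Q = 1060 kW

liquid 57.4→118 °C: 124.23 kJ/kg
vaporisation at 118 °C: 395 kJ/kg
vapour 118→184 °C: 73.26 kJ/kg
Δh = 124.23 + 395 + 73.26 = 592.49 kJ/kg
Q = ṁ·Δh = 107.8 kg/min × 592.49 kJ/kg = 63870 kJ/min
|Q| = 1064.5 kW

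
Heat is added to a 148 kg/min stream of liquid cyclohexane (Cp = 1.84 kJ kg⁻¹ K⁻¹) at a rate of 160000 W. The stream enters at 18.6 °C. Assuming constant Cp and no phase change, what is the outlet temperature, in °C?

Q = 160000 W = 9600 kJ/min
ΔT = Q/(ṁ·Cp) = 9600/(148×1.84) = 35.253 K
T_out = 18.6 + 35.253 = 53.853 °C

T_out = 53.9 °C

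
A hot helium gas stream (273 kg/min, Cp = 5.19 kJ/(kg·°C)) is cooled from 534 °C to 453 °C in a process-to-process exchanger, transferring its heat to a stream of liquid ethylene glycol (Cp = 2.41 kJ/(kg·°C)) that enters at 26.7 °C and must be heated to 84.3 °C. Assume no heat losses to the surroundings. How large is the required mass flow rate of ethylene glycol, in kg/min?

ṁ_c = 827 kg/min

Heat released by hot stream: Q = 273 × 5.19 × (534 − 453) = 114770 kJ/min
Energy balance on cold side (adiabatic exchanger): Q = ṁ_c·Cp_c·(T_c,out − T_c,in)
ṁ_c = 114770 / [2.41 × (84.3 − 26.7)] = 826.75 kg/min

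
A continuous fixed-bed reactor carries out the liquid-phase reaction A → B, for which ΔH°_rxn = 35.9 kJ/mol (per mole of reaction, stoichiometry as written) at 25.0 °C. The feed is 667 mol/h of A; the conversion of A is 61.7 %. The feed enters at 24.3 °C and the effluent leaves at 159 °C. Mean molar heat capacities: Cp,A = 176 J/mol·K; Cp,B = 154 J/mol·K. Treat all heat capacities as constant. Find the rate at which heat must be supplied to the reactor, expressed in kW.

Q_in = 8.16 kW

Extent of reaction ξ = 0.617 × 667 = 411.54 mol/h
Reaction term: ξ·ΔH°_rxn = 411.54 × 35.9 = 14774 kJ/h
Sensible, feed 24.3→25 °C: 82.174 kJ/h
Outlet flows (mol/h): A 255.46, B 411.54
Sensible, products 25→159 °C: 14517 kJ/h
Q = ΔH = 29374 kJ/h = 8.1594 kW
Heat supplied = 8.1594 kW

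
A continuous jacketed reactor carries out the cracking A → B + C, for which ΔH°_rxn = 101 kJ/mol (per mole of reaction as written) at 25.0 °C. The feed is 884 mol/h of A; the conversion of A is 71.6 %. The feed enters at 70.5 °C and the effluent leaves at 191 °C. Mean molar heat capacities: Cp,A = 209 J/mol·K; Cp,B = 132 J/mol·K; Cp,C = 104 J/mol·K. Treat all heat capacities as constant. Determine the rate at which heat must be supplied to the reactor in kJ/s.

Q_in = 24.7 kJ/s

Extent of reaction ξ = 0.716 × 884 = 632.94 mol/h
Reaction term: ξ·ΔH°_rxn = 632.94 × 101 = 63927 kJ/h
Sensible, feed 70.5→25 °C: -8406.4 kJ/h
Outlet flows (mol/h): A 251.06, B 632.94, C 632.94
Sensible, products 25→191 °C: 33506 kJ/h
Q = ΔH = 89027 kJ/h = 24.73 kW
Heat supplied = 24.73 kJ/s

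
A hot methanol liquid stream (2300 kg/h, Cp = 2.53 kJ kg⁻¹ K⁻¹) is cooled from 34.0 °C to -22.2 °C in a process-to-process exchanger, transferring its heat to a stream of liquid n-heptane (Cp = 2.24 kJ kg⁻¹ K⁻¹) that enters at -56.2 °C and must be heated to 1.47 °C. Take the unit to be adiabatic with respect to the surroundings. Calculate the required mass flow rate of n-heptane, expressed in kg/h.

Heat released by hot stream: Q = 2300 × 2.53 × (34.0 − -22.2) = 327030 kJ/h
Energy balance on cold side (adiabatic exchanger): Q = ṁ_c·Cp_c·(T_c,out − T_c,in)
ṁ_c = 327030 / [2.24 × (1.47 − -56.2)] = 2531.6 kg/h

ṁ_c = 2530 kg/h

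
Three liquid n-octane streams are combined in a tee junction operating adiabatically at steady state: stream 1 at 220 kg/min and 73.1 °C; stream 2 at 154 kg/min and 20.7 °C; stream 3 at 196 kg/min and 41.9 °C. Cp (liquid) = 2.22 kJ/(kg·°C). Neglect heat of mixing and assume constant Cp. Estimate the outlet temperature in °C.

No heat crosses the boundary, so H_out = H_in.
Σ ṁᵢCp,ᵢTᵢ = 220×2.22×73.1 + 154×2.22×20.7 + 196×2.22×41.9 = 61010
Σ ṁᵢCp,ᵢ = 220×2.22 + 154×2.22 + 196×2.22 = 1265.4
T_out = 61010 / 1265.4 = 48.214 °C

T_out = 48.2 °C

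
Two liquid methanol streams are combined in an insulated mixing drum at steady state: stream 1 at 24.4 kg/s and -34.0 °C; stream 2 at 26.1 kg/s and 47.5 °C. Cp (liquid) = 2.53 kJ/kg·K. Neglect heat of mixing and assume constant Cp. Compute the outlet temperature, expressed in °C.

Adiabatic, steady state ⇒ Σ ṁᵢCp,ᵢ(T_out − Tᵢ) = 0
T_out = Σ ṁᵢCp,ᵢTᵢ / Σ ṁᵢCp,ᵢ
      = 1037.7 / 127.76 = 8.1218 °C

T_out = 8.12 °C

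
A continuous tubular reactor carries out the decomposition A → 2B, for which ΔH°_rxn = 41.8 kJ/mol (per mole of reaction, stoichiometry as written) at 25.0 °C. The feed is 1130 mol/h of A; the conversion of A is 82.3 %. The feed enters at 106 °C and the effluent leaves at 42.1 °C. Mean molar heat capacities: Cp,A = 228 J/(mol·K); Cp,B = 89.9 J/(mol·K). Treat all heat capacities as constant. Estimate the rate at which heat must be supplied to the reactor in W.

Q_in = 6010 W

Extent of reaction ξ = 0.823 × 1130 = 929.99 mol/h
Reaction term: ξ·ΔH°_rxn = 929.99 × 41.8 = 38874 kJ/h
Sensible, feed 106→25 °C: -20869 kJ/h
Outlet flows (mol/h): A 200.01, B 1860
Sensible, products 25→42.1 °C: 3639.1 kJ/h
Q = ΔH = 21644 kJ/h = 6.0122 kW
Heat supplied = 6012.2 W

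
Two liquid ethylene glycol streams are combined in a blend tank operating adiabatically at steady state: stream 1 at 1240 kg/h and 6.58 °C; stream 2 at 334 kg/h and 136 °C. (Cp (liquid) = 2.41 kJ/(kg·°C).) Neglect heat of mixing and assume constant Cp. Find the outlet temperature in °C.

T_out = 34.0 °C

Adiabatic, steady state ⇒ Σ ṁᵢCp,ᵢ(T_out − Tᵢ) = 0
Σ ṁᵢCp,ᵢTᵢ = 1240×2.41×6.58 + 334×2.41×136 = 129140
Σ ṁᵢCp,ᵢ = 1240×2.41 + 334×2.41 = 3793.3
T_out = 129140 / 3793.3 = 34.043 °C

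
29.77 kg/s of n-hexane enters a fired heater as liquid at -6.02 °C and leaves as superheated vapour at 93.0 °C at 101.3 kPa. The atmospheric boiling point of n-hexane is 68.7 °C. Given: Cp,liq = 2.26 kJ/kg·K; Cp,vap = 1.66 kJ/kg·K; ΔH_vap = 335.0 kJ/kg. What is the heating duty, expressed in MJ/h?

Q = 58300 MJ/h

liquid -6.02→68.7 °C: 168.87 kJ/kg
vaporisation at 68.7 °C: 335 kJ/kg
vapour 68.7→93.0 °C: 40.338 kJ/kg
Δh = 168.87 + 335 + 40.338 = 544.21 kJ/kg
Q = ṁ·Δh = 29.77 kg/s × 544.21 kJ/kg = 16201 kJ/s
|Q| = 16201 kW = 58324 MJ/h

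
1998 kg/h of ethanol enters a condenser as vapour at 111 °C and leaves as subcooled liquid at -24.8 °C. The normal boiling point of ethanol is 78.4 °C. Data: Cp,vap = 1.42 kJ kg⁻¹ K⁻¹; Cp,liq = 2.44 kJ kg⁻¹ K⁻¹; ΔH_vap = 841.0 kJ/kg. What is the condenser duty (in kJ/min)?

vapour 111→78.4 °C: -46.292 kJ/kg
condensation at 78.4 °C: -841 kJ/kg
liquid 78.4→-24.8 °C: -251.81 kJ/kg
Δh = -46.292 + -841 + -251.81 = -1139.1 kJ/kg
Q = ṁ·Δh = 1998 kg/h × -1139.1 kJ/kg = -2.2759e+06 kJ/h
|Q| = 632.2 kW = 37932 kJ/min

Q_c = 37900 kJ/min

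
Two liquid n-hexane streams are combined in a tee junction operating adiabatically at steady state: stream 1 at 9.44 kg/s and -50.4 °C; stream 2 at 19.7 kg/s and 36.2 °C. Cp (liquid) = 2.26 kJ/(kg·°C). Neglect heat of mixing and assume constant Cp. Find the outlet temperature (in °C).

T_out = 8.15 °C

Adiabatic, steady state ⇒ Σ ṁᵢCp,ᵢ(T_out − Tᵢ) = 0
T_out = Σ ṁᵢCp,ᵢTᵢ / Σ ṁᵢCp,ᵢ
      = 536.44 / 65.856 = 8.1456 °C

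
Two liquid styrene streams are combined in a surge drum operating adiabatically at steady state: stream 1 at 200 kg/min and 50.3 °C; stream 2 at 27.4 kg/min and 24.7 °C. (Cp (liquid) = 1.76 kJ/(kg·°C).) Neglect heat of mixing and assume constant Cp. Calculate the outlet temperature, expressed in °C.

Energy balance with Q = 0: Σ ṁᵢCp,ᵢ(T_out − Tᵢ) = 0
Σ ṁᵢCp,ᵢTᵢ = 200×1.76×50.3 + 27.4×1.76×24.7 = 18897
Σ ṁᵢCp,ᵢ = 200×1.76 + 27.4×1.76 = 400.22
T_out = 18897 / 400.22 = 47.215 °C

T_out = 47.2 °C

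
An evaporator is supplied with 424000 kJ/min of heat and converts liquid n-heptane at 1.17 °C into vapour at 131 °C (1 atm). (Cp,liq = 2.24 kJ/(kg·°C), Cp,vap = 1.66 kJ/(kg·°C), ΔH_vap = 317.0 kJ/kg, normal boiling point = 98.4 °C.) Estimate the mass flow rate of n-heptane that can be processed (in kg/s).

ṁ = 12.0 kg/s

Δh = 2.24×(98.4−1.17) + 317.0 + 1.66×(131−98.4) = 588.91 kJ/kg
Q = 424000 kJ/min = 7066.7 kJ/s = 7066.7 kJ/s
ṁ = Q/Δh = 7066.7 / 588.91 = 12 kg/s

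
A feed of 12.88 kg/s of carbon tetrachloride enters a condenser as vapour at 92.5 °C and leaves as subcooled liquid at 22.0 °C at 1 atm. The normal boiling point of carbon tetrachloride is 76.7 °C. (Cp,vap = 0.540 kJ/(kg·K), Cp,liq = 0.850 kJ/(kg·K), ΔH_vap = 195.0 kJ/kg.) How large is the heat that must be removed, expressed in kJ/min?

Q_c = 193000 kJ/min

vapour 92.5→76.7 °C: -8.532 kJ/kg
condensation at 76.7 °C: -195 kJ/kg
liquid 76.7→22.0 °C: -46.495 kJ/kg
Δh = -8.532 + -195 + -46.495 = -250.03 kJ/kg
Q = ṁ·Δh = 12.88 kg/s × -250.03 kJ/kg = -3220.3 kJ/s
|Q| = 3220.3 kW = 193220 kJ/min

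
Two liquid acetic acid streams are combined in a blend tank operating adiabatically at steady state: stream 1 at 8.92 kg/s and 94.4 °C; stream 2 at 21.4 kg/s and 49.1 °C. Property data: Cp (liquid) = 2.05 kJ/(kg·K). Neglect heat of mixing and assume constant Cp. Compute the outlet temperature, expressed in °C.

No heat crosses the boundary, so H_out = H_in.
Σ ṁᵢCp,ᵢTᵢ = 8.92×2.05×94.4 + 21.4×2.05×49.1 = 3880.2
Σ ṁᵢCp,ᵢ = 8.92×2.05 + 21.4×2.05 = 62.156
T_out = 3880.2 / 62.156 = 62.427 °C

T_out = 62.4 °C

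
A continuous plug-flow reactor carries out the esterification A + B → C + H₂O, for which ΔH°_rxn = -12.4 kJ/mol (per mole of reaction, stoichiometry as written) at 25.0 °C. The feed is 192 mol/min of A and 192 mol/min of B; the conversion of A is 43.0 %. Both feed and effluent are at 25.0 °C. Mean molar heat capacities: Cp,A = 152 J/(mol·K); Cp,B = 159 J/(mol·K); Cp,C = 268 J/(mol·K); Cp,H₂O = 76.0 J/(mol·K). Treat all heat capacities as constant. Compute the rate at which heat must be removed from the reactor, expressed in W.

Extent of reaction ξ = 0.430 × 192 = 82.56 mol/min
Reaction term: ξ·ΔH°_rxn = 82.56 × -12.4 = -1023.7 kJ/min
Q = ΔH = -1023.7 kJ/min = -17.062 kW
Heat removed = 17062 W

Q_out = 17100 W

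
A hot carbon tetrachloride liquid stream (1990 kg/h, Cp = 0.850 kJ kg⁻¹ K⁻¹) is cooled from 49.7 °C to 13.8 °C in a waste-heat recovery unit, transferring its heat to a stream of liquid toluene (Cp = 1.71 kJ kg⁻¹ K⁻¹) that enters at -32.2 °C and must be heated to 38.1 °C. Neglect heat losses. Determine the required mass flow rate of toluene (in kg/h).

Heat released by hot stream: Q = 1990 × 0.850 × (49.7 − 13.8) = 60725 kJ/h
Energy balance on cold side (adiabatic exchanger): Q = ṁ_c·Cp_c·(T_c,out − T_c,in)
ṁ_c = 60725 / [1.71 × (38.1 − -32.2)] = 505.14 kg/h

ṁ_c = 505 kg/h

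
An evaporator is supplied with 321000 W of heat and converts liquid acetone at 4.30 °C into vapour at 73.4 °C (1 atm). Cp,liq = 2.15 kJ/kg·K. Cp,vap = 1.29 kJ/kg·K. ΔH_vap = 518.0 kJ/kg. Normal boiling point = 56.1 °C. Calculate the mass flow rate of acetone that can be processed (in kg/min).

Δh = 2.15×(56.1−4.30) + 518.0 + 1.29×(73.4−56.1) = 651.69 kJ/kg
Q = 321000 W = 321 kJ/s = 19260 kJ/min
ṁ = Q/Δh = 19260 / 651.69 = 29.554 kg/min

ṁ = 29.6 kg/min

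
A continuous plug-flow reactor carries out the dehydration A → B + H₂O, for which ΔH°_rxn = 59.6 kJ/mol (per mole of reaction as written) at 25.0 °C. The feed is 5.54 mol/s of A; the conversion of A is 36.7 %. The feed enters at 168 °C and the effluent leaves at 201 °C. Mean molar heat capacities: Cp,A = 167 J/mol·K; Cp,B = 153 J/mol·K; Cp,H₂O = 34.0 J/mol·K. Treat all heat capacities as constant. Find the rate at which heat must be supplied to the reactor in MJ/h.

Extent of reaction ξ = 0.367 × 5.54 = 2.0332 mol/s
Reaction term: ξ·ΔH°_rxn = 2.0332 × 59.6 = 121.18 kJ/s
Sensible, feed 168→25 °C: -132.3 kJ/s
Outlet flows (mol/s): A 3.5068, B 2.0332, H₂O 2.0332
Sensible, products 25→201 °C: 169.99 kJ/s
Q = ΔH = 158.87 kJ/s = 158.87 kW
Heat supplied = 571.91 MJ/h

Q_in = 572 MJ/h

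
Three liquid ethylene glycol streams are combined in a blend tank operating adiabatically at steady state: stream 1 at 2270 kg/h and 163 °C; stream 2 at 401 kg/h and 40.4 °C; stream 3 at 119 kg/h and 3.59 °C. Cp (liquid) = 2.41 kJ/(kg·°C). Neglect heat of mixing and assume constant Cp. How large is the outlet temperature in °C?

T_out = 139 °C

Adiabatic, steady state ⇒ Σ ṁᵢCp,ᵢ(T_out − Tᵢ) = 0
Σ ṁᵢCp,ᵢTᵢ = 2270×2.41×163 + 401×2.41×40.4 + 119×2.41×3.59 = 931800
Σ ṁᵢCp,ᵢ = 2270×2.41 + 401×2.41 + 119×2.41 = 6723.9
T_out = 931800 / 6723.9 = 138.58 °C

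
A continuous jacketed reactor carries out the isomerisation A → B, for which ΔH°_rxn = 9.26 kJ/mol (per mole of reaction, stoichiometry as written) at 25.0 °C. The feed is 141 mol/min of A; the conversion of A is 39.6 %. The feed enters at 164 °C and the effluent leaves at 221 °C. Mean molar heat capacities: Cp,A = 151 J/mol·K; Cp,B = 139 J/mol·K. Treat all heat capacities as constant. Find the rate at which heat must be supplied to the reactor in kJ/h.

Extent of reaction ξ = 0.396 × 141 = 55.836 mol/min
Reaction term: ξ·ΔH°_rxn = 55.836 × 9.26 = 517.04 kJ/min
Sensible, feed 164→25 °C: -2959.4 kJ/min
Outlet flows (mol/min): A 85.164, B 55.836
Sensible, products 25→221 °C: 4041.7 kJ/min
Q = ΔH = 1599.3 kJ/min = 26.655 kW
Heat supplied = 95958 kJ/h

Q_in = 96000 kJ/h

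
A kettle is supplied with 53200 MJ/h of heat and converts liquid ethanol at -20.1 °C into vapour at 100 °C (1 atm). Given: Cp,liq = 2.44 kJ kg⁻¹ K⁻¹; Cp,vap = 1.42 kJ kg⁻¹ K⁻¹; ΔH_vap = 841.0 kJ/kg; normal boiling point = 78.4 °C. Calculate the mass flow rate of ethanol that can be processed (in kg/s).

Δh = 2.44×(78.4−-20.1) + 841.0 + 1.42×(100−78.4) = 1112 kJ/kg
Q = 53200 MJ/h = 14778 kJ/s = 14778 kJ/s
ṁ = Q/Δh = 14778 / 1112 = 13.289 kg/s

ṁ = 13.3 kg/s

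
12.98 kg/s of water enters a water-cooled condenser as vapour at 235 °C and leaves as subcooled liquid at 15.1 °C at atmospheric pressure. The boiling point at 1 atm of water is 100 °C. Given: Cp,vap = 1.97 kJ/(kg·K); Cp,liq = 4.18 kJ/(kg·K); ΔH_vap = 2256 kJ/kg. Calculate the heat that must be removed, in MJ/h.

Q_c = 134000 MJ/h

vapour 235→100 °C: -265.95 kJ/kg
condensation at 100 °C: -2256 kJ/kg
liquid 100→15.1 °C: -354.88 kJ/kg
Δh = -265.95 + -2256 + -354.88 = -2876.8 kJ/kg
Q = ṁ·Δh = 12.98 kg/s × -2876.8 kJ/kg = -37341 kJ/s
|Q| = 37341 kW = 134430 MJ/h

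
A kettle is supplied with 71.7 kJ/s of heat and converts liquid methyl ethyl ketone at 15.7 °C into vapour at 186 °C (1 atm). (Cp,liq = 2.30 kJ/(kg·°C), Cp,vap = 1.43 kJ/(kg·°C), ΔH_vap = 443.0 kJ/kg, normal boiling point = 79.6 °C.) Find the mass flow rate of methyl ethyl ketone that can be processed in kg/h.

ṁ = 348 kg/h

Δh = 2.30×(79.6−15.7) + 443.0 + 1.43×(186−79.6) = 742.12 kJ/kg
Q = 71.7 kJ/s = 71.7 kJ/s = 258120 kJ/h
ṁ = Q/Δh = 258120 / 742.12 = 347.81 kg/h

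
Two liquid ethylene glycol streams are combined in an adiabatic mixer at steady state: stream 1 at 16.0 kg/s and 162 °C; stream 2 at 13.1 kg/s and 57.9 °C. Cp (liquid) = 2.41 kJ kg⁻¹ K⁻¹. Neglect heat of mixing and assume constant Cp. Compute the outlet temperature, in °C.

T_out = 115 °C

Energy balance with Q = 0: Σ ṁᵢCp,ᵢ(T_out − Tᵢ) = 0
Σ ṁᵢCp,ᵢTᵢ = 16.0×2.41×162 + 13.1×2.41×57.9 = 8074.7
Σ ṁᵢCp,ᵢ = 16.0×2.41 + 13.1×2.41 = 70.131
T_out = 8074.7 / 70.131 = 115.14 °C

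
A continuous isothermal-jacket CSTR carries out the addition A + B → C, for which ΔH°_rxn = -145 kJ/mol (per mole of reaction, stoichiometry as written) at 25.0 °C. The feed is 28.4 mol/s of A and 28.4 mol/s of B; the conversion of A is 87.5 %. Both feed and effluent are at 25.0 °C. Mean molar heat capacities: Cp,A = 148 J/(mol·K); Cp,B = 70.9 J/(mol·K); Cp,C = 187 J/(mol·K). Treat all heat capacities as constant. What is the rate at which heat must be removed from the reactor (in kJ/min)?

Extent of reaction ξ = 0.875 × 28.4 = 24.85 mol/s
Reaction term: ξ·ΔH°_rxn = 24.85 × -145 = -3603.2 kJ/s
Q = ΔH = -3603.2 kJ/s = -3603.2 kW
Heat removed = 216190 kJ/min

Q_out = 216000 kJ/min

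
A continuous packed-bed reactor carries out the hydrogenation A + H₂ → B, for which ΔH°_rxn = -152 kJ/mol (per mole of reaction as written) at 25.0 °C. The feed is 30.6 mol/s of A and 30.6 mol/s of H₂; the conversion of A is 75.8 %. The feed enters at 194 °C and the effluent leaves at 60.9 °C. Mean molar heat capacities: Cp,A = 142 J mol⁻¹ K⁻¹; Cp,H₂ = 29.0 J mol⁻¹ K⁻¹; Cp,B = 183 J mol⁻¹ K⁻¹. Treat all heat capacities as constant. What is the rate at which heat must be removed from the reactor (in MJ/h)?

Q_out = 15200 MJ/h

Extent of reaction ξ = 0.758 × 30.6 = 23.195 mol/s
Reaction term: ξ·ΔH°_rxn = 23.195 × -152 = -3525.6 kJ/s
Sensible, feed 194→25 °C: -884.31 kJ/s
Outlet flows (mol/s): A 7.4052, H₂ 7.4052, B 23.195
Sensible, products 25→60.9 °C: 197.84 kJ/s
Q = ΔH = -4212.1 kJ/s = -4212.1 kW
Heat removed = 15163 MJ/h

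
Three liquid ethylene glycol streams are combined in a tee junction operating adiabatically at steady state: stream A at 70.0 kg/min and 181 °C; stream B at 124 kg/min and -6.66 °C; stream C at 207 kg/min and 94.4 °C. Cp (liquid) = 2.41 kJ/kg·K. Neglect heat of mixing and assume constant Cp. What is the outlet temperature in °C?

T_out = 78.3 °C

Energy balance with Q = 0: Σ ṁᵢCp,ᵢ(T_out − Tᵢ) = 0
Σ ṁᵢCp,ᵢTᵢ = 70.0×2.41×181 + 124×2.41×-6.66 + 207×2.41×94.4 = 75638
Σ ṁᵢCp,ᵢ = 70.0×2.41 + 124×2.41 + 207×2.41 = 966.41
T_out = 75638 / 966.41 = 78.267 °C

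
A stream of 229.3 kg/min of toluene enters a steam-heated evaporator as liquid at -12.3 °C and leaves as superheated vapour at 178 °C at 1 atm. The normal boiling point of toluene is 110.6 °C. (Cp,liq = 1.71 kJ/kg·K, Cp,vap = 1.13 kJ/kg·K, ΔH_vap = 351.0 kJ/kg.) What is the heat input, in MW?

Q = 2.44 MW

liquid -12.3→110.6 °C: 210.16 kJ/kg
vaporisation at 110.6 °C: 351 kJ/kg
vapour 110.6→178 °C: 76.162 kJ/kg
Δh = 210.16 + 351 + 76.162 = 637.32 kJ/kg
Q = ṁ·Δh = 229.3 kg/min × 637.32 kJ/kg = 146140 kJ/min
|Q| = 2435.6 kW = 2.4356 MW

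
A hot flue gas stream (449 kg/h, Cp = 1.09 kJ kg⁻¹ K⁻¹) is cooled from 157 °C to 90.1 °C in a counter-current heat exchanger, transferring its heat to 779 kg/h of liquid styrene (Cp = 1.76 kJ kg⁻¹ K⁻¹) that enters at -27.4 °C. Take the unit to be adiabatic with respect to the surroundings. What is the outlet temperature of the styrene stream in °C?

Heat released by hot stream: Q = 449 × 1.09 × (157 − 90.1) = 32742 kJ/h
Energy balance on cold side (adiabatic exchanger): Q = ṁ_c·Cp_c·(T_c,out − T_c,in)
T_c,out = -27.4 + 32742/(779 × 1.76) = -3.5192 °C

T_c,out = -3.52 °C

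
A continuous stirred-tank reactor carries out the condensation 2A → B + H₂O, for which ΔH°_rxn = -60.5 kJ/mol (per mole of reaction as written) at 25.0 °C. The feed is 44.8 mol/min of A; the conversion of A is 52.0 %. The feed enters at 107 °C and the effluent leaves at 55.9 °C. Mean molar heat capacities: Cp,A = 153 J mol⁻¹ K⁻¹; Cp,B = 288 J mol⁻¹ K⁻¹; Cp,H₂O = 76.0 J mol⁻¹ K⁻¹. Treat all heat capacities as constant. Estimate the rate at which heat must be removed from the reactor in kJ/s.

Extent of reaction ξ = 0.520 × 44.8 / 2 = 11.648 mol/min
Reaction term: ξ·ΔH°_rxn = 11.648 × -60.5 = -704.7 kJ/min
Sensible, feed 107→25 °C: -562.06 kJ/min
Outlet flows (mol/min): A 21.504, B 11.648, H₂O 11.648
Sensible, products 25→55.9 °C: 232.68 kJ/min
Q = ΔH = -1034.1 kJ/min = -17.235 kW
Heat removed = 17.235 kJ/s

Q_out = 17.2 kJ/s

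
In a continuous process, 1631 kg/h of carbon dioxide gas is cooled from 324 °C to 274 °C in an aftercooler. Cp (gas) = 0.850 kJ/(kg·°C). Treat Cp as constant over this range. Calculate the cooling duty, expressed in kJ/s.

Q = ṁ·Cp·ΔT = 1631 × 0.850 × (274 − 324) = -69318 kJ/h
Converting: 69318 / 3600 s = 19.255 kW

Q_c = 19.3 kJ/s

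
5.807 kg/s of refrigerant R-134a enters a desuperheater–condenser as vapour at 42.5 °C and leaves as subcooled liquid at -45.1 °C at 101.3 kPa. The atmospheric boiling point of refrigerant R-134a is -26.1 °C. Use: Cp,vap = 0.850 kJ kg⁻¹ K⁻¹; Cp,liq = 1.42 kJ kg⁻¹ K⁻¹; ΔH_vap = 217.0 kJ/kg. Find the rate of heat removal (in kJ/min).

vapour 42.5→-26.1 °C: -58.31 kJ/kg
condensation at -26.1 °C: -217 kJ/kg
liquid -26.1→-45.1 °C: -26.98 kJ/kg
Δh = -58.31 + -217 + -26.98 = -302.29 kJ/kg
Q = ṁ·Δh = 5.807 kg/s × -302.29 kJ/kg = -1755.4 kJ/s
|Q| = 1755.4 kW = 105320 kJ/min

Q_c = 105000 kJ/min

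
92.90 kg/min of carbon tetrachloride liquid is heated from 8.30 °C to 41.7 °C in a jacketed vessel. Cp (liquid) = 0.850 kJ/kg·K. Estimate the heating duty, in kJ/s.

Q = ṁ·Cp·ΔT = 92.90 × 0.850 × (41.7 − 8.30) = 2637.4 kJ/min
Converting: 2637.4 / 60 s = 43.957 kW

Q = 44.0 kJ/s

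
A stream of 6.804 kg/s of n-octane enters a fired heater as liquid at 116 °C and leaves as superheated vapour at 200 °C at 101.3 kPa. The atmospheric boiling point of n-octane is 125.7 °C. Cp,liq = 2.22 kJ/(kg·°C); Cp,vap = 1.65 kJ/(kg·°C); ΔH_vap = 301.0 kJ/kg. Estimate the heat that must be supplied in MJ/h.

liquid 116→125.7 °C: 21.534 kJ/kg
vaporisation at 125.7 °C: 301 kJ/kg
vapour 125.7→200 °C: 122.59 kJ/kg
Δh = 21.534 + 301 + 122.59 = 445.13 kJ/kg
Q = ṁ·Δh = 6.804 kg/s × 445.13 kJ/kg = 3028.7 kJ/s
|Q| = 3028.7 kW = 10903 MJ/h

Q = 10900 MJ/h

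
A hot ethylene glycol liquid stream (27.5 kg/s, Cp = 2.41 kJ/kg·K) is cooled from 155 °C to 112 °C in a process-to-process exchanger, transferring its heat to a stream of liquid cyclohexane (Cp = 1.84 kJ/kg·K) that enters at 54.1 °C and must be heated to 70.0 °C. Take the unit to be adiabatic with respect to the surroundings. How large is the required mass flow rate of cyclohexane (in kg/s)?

ṁ_c = 97.4 kg/s

Heat released by hot stream: Q = 27.5 × 2.41 × (155 − 112) = 2849.8 kJ/s
Energy balance on cold side (adiabatic exchanger): Q = ṁ_c·Cp_c·(T_c,out − T_c,in)
ṁ_c = 2849.8 / [1.84 × (70.0 − 54.1)] = 97.41 kg/s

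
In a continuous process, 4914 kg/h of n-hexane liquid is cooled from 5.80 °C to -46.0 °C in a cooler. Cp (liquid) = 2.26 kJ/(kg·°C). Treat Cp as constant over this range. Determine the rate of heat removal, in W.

Q_c = 160000 W

Q = ṁ·Cp·ΔT = 4914 × 2.26 × (-46.0 − 5.80) = -575270 kJ/h
Converting: 575270 / 3600 s = 159.8 kW
Cooling duty = 159800 W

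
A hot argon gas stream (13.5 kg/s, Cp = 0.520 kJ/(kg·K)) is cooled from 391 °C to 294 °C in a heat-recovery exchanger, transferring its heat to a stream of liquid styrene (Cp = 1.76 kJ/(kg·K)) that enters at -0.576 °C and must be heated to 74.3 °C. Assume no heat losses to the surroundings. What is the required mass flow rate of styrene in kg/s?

Heat released by hot stream: Q = 13.5 × 0.520 × (391 − 294) = 680.94 kJ/s
Energy balance on cold side (adiabatic exchanger): Q = ṁ_c·Cp_c·(T_c,out − T_c,in)
ṁ_c = 680.94 / [1.76 × (74.3 − -0.576)] = 5.1672 kg/s

ṁ_c = 5.17 kg/s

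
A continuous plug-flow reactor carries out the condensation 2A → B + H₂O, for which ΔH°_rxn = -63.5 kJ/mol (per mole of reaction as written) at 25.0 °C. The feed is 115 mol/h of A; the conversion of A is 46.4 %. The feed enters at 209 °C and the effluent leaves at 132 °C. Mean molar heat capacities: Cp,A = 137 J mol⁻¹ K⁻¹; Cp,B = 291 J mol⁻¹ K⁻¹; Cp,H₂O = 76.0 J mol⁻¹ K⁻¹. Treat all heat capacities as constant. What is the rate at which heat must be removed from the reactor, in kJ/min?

Q_out = 44.0 kJ/min

Extent of reaction ξ = 0.464 × 115 / 2 = 26.68 mol/h
Reaction term: ξ·ΔH°_rxn = 26.68 × -63.5 = -1694.2 kJ/h
Sensible, feed 209→25 °C: -2898.9 kJ/h
Outlet flows (mol/h): A 61.64, B 26.68, H₂O 26.68
Sensible, products 25→132 °C: 1951.3 kJ/h
Q = ΔH = -2641.8 kJ/h = -0.73384 kW
Heat removed = 44.03 kJ/min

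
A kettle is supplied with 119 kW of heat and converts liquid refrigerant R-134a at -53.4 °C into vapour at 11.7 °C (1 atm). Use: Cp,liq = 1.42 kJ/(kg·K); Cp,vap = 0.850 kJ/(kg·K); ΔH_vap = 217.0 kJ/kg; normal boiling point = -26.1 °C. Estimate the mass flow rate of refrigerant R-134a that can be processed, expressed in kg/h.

Δh = 1.42×(-26.1−-53.4) + 217.0 + 0.850×(11.7−-26.1) = 287.9 kJ/kg
Q = 119 kW = 119 kJ/s = 428400 kJ/h
ṁ = Q/Δh = 428400 / 287.9 = 1488 kg/h

ṁ = 1490 kg/h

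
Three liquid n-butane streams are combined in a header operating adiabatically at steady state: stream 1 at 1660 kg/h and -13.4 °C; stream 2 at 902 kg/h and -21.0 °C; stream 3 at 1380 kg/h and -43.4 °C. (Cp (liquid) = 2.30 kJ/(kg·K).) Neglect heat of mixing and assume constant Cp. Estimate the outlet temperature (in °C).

T_out = -25.6 °C

No heat crosses the boundary, so H_out = H_in.
Σ ṁᵢCp,ᵢTᵢ = 1660×2.30×-13.4 + 902×2.30×-21.0 + 1380×2.30×-43.4 = -232480
Σ ṁᵢCp,ᵢ = 1660×2.30 + 902×2.30 + 1380×2.30 = 9066.6
T_out = -232480 / 9066.6 = -25.641 °C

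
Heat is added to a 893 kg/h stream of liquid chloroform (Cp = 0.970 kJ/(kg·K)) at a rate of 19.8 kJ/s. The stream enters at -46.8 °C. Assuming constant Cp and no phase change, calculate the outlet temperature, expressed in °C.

T_out = 35.5 °C

Q = 19.8 kJ/s = 71280 kJ/h
ΔT = Q/(ṁ·Cp) = 71280/(893×0.970) = 82.29 K
T_out = -46.8 + 82.29 = 35.49 °C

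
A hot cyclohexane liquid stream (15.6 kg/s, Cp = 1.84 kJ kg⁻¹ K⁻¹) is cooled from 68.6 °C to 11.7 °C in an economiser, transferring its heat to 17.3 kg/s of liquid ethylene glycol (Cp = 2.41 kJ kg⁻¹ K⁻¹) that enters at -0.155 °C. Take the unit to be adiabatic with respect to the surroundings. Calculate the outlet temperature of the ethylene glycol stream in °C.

Heat released by hot stream: Q = 15.6 × 1.84 × (68.6 − 11.7) = 1633.3 kJ/s
Energy balance on cold side (adiabatic exchanger): Q = ṁ_c·Cp_c·(T_c,out − T_c,in)
T_c,out = -0.155 + 1633.3/(17.3 × 2.41) = 39.018 °C

T_c,out = 39.0 °C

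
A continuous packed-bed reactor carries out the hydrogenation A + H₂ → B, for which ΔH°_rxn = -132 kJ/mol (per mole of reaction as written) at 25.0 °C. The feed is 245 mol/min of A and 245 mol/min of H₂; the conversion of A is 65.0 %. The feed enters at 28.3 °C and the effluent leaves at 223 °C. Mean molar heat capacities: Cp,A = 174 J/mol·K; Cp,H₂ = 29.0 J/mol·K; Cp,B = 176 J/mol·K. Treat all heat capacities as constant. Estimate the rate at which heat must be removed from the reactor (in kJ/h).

Extent of reaction ξ = 0.650 × 245 = 159.25 mol/min
Reaction term: ξ·ΔH°_rxn = 159.25 × -132 = -21021 kJ/min
Sensible, feed 28.3→25 °C: -164.13 kJ/min
Outlet flows (mol/min): A 85.75, H₂ 85.75, B 159.25
Sensible, products 25→223 °C: 8996.2 kJ/min
Q = ΔH = -12189 kJ/min = -203.15 kW
Heat removed = 731340 kJ/h

Q_out = 731000 kJ/h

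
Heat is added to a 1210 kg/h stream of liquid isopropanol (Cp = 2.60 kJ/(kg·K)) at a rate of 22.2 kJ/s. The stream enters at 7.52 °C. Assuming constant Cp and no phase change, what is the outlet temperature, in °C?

Q = 22.2 kJ/s = 79920 kJ/h
ΔT = Q/(ṁ·Cp) = 79920/(1210×2.60) = 25.404 K
T_out = 7.52 + 25.404 = 32.924 °C

T_out = 32.9 °C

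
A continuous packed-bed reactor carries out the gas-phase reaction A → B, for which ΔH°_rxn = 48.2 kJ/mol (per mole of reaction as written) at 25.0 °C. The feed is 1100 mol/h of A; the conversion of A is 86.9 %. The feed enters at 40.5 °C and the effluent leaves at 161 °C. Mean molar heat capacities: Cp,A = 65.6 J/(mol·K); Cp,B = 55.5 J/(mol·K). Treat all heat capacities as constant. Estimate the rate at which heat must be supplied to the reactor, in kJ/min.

Extent of reaction ξ = 0.869 × 1100 = 955.9 mol/h
Reaction term: ξ·ΔH°_rxn = 955.9 × 48.2 = 46074 kJ/h
Sensible, feed 40.5→25 °C: -1118.5 kJ/h
Outlet flows (mol/h): A 144.1, B 955.9
Sensible, products 25→161 °C: 8500.7 kJ/h
Q = ΔH = 53457 kJ/h = 14.849 kW
Heat supplied = 890.94 kJ/min

Q_in = 891 kJ/min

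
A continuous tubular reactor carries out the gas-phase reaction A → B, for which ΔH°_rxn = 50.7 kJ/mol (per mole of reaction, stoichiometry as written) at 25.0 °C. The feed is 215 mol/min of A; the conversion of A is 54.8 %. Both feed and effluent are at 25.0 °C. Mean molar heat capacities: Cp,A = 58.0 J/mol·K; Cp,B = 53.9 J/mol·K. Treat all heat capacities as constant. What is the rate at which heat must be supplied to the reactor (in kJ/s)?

Q_in = 99.6 kJ/s

Extent of reaction ξ = 0.548 × 215 = 117.82 mol/min
Reaction term: ξ·ΔH°_rxn = 117.82 × 50.7 = 5973.5 kJ/min
Q = ΔH = 5973.5 kJ/min = 99.558 kW
Heat supplied = 99.558 kJ/s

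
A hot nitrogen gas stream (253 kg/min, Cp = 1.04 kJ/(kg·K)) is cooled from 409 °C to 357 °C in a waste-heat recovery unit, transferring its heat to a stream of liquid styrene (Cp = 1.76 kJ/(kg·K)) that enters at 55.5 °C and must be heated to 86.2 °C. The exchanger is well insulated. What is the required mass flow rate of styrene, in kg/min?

Heat released by hot stream: Q = 253 × 1.04 × (409 − 357) = 13682 kJ/min
Energy balance on cold side (adiabatic exchanger): Q = ṁ_c·Cp_c·(T_c,out − T_c,in)
ṁ_c = 13682 / [1.76 × (86.2 − 55.5)] = 253.22 kg/min

ṁ_c = 253 kg/min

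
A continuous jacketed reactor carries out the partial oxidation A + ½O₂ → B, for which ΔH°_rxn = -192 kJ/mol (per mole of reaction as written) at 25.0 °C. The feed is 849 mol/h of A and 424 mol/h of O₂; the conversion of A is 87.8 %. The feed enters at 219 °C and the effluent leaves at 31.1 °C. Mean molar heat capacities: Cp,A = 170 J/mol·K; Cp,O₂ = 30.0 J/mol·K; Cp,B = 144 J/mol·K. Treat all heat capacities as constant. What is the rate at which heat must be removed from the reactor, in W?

Extent of reaction ξ = 0.878 × 849 = 745.42 mol/h
Reaction term: ξ·ΔH°_rxn = 745.42 × -192 = -143120 kJ/h
Sensible, feed 219→25 °C: -30468 kJ/h
Outlet flows (mol/h): A 103.58, O₂ 51.289, B 745.42
Sensible, products 25→31.1 °C: 771.57 kJ/h
Q = ΔH = -172820 kJ/h = -48.005 kW
Heat removed = 48005 W

Q_out = 48000 W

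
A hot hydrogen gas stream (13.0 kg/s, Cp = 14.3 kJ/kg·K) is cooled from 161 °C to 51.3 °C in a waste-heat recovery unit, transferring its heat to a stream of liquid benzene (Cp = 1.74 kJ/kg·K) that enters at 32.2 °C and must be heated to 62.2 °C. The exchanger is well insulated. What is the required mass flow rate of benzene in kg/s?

Heat released by hot stream: Q = 13.0 × 14.3 × (161 − 51.3) = 20393 kJ/s
Energy balance on cold side (adiabatic exchanger): Q = ṁ_c·Cp_c·(T_c,out − T_c,in)
ṁ_c = 20393 / [1.74 × (62.2 − 32.2)] = 390.67 kg/s

ṁ_c = 391 kg/s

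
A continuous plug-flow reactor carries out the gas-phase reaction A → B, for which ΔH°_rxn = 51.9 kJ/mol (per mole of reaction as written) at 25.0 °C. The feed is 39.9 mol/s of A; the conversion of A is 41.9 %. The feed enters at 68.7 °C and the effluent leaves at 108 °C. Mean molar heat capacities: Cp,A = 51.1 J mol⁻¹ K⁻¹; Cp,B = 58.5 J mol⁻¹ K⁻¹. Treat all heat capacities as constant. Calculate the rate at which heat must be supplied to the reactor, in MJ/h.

Q_in = 3450 MJ/h

Extent of reaction ξ = 0.419 × 39.9 = 16.718 mol/s
Reaction term: ξ·ΔH°_rxn = 16.718 × 51.9 = 867.67 kJ/s
Sensible, feed 68.7→25 °C: -89.099 kJ/s
Outlet flows (mol/s): A 23.182, B 16.718
Sensible, products 25→108 °C: 179.5 kJ/s
Q = ΔH = 958.07 kJ/s = 958.07 kW
Heat supplied = 3449 MJ/h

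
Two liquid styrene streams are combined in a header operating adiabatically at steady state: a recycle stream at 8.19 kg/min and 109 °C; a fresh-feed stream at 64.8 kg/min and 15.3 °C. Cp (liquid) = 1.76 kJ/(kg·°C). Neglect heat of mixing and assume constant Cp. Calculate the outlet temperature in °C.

Adiabatic, steady state ⇒ Σ ṁᵢCp,ᵢ(T_out − Tᵢ) = 0
Σ ṁᵢCp,ᵢTᵢ = 8.19×1.76×109 + 64.8×1.76×15.3 = 3316.1
Σ ṁᵢCp,ᵢ = 8.19×1.76 + 64.8×1.76 = 128.46
T_out = 3316.1 / 128.46 = 25.814 °C

T_out = 25.8 °C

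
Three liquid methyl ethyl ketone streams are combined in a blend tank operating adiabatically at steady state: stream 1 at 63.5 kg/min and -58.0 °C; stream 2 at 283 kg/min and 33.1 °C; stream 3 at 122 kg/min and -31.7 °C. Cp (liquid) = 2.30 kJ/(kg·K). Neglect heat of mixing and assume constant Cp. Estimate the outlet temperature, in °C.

T_out = 3.88 °C

No heat crosses the boundary, so H_out = H_in.
T_out = Σ ṁᵢCp,ᵢTᵢ / Σ ṁᵢCp,ᵢ
      = 4178.9 / 1077.5 = 3.8781 °C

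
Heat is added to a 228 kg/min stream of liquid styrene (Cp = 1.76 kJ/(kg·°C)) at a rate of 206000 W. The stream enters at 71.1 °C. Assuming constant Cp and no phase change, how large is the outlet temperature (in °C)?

Q = 206000 W = 12360 kJ/min
ΔT = Q/(ṁ·Cp) = 12360/(228×1.76) = 30.801 K
T_out = 71.1 + 30.801 = 101.9 °C

T_out = 102 °C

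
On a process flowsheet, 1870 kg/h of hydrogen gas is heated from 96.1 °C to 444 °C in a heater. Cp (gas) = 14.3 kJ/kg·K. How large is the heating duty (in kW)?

Q = ṁ·Cp·ΔT = 1870 × 14.3 × (444 − 96.1) = 9.3032e+06 kJ/h
Converting: 9.3032e+06 / 3600 s = 2584.2 kW

Q = 2580 kW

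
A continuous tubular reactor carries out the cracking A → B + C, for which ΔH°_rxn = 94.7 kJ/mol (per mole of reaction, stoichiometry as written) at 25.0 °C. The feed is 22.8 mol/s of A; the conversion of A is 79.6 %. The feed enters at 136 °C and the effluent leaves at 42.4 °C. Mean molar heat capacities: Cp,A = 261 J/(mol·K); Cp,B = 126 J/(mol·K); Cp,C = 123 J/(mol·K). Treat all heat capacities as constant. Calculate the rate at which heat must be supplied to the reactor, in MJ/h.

Q_in = 4170 MJ/h

Extent of reaction ξ = 0.796 × 22.8 = 18.149 mol/s
Reaction term: ξ·ΔH°_rxn = 18.149 × 94.7 = 1718.7 kJ/s
Sensible, feed 136→25 °C: -660.54 kJ/s
Outlet flows (mol/s): A 4.6512, B 18.149, C 18.149
Sensible, products 25→42.4 °C: 99.754 kJ/s
Q = ΔH = 1157.9 kJ/s = 1157.9 kW
Heat supplied = 4168.5 MJ/h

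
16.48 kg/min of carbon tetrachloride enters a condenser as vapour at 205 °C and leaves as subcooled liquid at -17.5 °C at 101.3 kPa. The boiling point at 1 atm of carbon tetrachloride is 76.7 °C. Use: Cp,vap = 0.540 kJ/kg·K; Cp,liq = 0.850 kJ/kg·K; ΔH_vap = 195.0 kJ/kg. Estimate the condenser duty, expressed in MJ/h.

Q_c = 340 MJ/h

vapour 205→76.7 °C: -69.282 kJ/kg
condensation at 76.7 °C: -195 kJ/kg
liquid 76.7→-17.5 °C: -80.07 kJ/kg
Δh = -69.282 + -195 + -80.07 = -344.35 kJ/kg
Q = ṁ·Δh = 16.48 kg/min × -344.35 kJ/kg = -5674.9 kJ/min
|Q| = 94.582 kW = 340.5 MJ/h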